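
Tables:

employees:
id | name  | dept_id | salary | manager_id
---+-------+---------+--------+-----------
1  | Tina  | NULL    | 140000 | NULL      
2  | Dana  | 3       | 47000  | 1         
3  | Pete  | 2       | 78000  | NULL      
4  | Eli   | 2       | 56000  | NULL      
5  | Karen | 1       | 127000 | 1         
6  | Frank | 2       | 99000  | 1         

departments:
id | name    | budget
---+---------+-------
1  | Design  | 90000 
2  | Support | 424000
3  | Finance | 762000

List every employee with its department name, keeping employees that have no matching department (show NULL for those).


LEFT JOIN keeps every row from employees (the left table); where dept_id has no match in departments, the department columns become NULL. Walk through each employee:
  - employee 1 (Tina): dept_id=NULL, no match -> kept with NULL
  - employee 2 (Dana): dept_id=3 -> matches Finance
  - employee 3 (Pete): dept_id=2 -> matches Support
  - employee 4 (Eli): dept_id=2 -> matches Support
  - employee 5 (Karen): dept_id=1 -> matches Design
  - employee 6 (Frank): dept_id=2 -> matches Support
All 6 rows appear; 1 has NULL department.

SQL:
SELECT a.name, b.name AS department
FROM employees a
LEFT JOIN departments b ON a.dept_id = b.id

Result:
name  | department
------+-----------
Tina  | NULL      
Dana  | Finance   
Pete  | Support   
Eli   | Support   
Karen | Design    
Frank | Support   


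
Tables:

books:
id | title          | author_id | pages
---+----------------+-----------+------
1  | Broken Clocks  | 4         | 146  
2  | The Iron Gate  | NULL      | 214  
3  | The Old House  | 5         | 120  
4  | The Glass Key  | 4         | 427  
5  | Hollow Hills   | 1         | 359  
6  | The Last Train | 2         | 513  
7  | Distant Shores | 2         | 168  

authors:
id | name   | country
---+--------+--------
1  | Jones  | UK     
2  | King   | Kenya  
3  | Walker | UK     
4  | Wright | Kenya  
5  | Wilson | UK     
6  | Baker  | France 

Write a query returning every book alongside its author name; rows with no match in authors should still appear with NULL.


LEFT JOIN keeps every row from books (the left table); where author_id has no match in authors, the author columns become NULL. Walk through each book:
  - book 1 (Broken Clocks): author_id=4 -> matches Wright
  - book 2 (The Iron Gate): author_id=NULL, no match -> kept with NULL
  - book 3 (The Old House): author_id=5 -> matches Wilson
  - book 4 (The Glass Key): author_id=4 -> matches Wright
  - book 5 (Hollow Hills): author_id=1 -> matches Jones
  - book 6 (The Last Train): author_id=2 -> matches King
  - book 7 (Distant Shores): author_id=2 -> matches King
All 7 rows appear; 1 has NULL author.

SQL:
SELECT a.title, b.name AS author
FROM books a
LEFT JOIN authors b ON a.author_id = b.id

Result:
title          | author
---------------+-------
Broken Clocks  | Wright
The Iron Gate  | NULL  
The Old House  | Wilson
The Glass Key  | Wright
Hollow Hills   | Jones 
The Last Train | King  
Distant Shores | King  


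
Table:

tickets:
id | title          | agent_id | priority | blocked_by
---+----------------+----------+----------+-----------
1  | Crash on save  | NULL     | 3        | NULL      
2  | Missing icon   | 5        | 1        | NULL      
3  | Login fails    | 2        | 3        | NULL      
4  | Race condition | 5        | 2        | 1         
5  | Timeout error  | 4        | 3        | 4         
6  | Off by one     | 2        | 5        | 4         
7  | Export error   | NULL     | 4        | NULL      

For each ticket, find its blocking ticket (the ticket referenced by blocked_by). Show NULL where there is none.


This is a self-join: tickets is joined to a second copy of itself, matching each row's blocked_by to another row's id. Use LEFT JOIN so rows with blocked_by=NULL are kept.
  - ticket 1 (Crash on save): blocked_by=NULL -> NULL
  - ticket 2 (Missing icon): blocked_by=NULL -> NULL
  - ticket 3 (Login fails): blocked_by=NULL -> NULL
  - ticket 4 (Race condition): blocked_by=1 -> Crash on save
  - ticket 5 (Timeout error): blocked_by=4 -> Race condition
  - ticket 6 (Off by one): blocked_by=4 -> Race condition
  - ticket 7 (Export error): blocked_by=NULL -> NULL

SQL:
SELECT a.title AS item, b.title AS blocked_by
FROM tickets a
LEFT JOIN tickets b ON a.blocked_by = b.id

Result:
item           | blocked_by    
---------------+---------------
Crash on save  | NULL          
Missing icon   | NULL          
Login fails    | NULL          
Race condition | Crash on save 
Timeout error  | Race condition
Off by one     | Race condition
Export error   | NULL          


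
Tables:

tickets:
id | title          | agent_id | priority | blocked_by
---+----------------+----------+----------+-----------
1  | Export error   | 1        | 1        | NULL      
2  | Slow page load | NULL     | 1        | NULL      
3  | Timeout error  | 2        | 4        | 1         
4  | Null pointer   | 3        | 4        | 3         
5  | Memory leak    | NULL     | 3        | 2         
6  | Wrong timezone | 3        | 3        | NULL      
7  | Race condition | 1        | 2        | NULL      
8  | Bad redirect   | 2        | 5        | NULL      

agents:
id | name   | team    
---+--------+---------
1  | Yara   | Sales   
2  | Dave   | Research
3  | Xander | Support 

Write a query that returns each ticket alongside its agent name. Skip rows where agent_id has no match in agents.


INNER JOIN keeps only tickets rows whose agent_id matches an id in agents. Walk through each ticket:
  - ticket 1 (Export error): agent_id=1 -> matches Yara
  - ticket 2 (Slow page load): agent_id=NULL, no match -> dropped
  - ticket 3 (Timeout error): agent_id=2 -> matches Dave
  - ticket 4 (Null pointer): agent_id=3 -> matches Xander
  - ticket 5 (Memory leak): agent_id=NULL, no match -> dropped
  - ticket 6 (Wrong timezone): agent_id=3 -> matches Xander
  - ticket 7 (Race condition): agent_id=1 -> matches Yara
  - ticket 8 (Bad redirect): agent_id=2 -> matches Dave
So 2 of 8 rows are dropped.

SQL:
SELECT a.title, b.name AS agent
FROM tickets a
INNER JOIN agents b ON a.agent_id = b.id

Result:
title          | agent 
---------------+-------
Export error   | Yara  
Timeout error  | Dave  
Null pointer   | Xander
Wrong timezone | Xander
Race condition | Yara  
Bad redirect   | Dave  


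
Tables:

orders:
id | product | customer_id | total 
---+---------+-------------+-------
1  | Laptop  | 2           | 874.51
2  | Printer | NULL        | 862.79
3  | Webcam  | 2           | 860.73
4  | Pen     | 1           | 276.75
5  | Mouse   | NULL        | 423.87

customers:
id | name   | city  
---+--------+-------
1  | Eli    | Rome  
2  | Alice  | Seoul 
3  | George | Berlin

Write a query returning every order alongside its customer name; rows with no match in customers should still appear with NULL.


LEFT JOIN keeps every row from orders (the left table); where customer_id has no match in customers, the customer columns become NULL. Walk through each order:
  - order 1 (Laptop): customer_id=2 -> matches Alice
  - order 2 (Printer): customer_id=NULL, no match -> kept with NULL
  - order 3 (Webcam): customer_id=2 -> matches Alice
  - order 4 (Pen): customer_id=1 -> matches Eli
  - order 5 (Mouse): customer_id=NULL, no match -> kept with NULL
All 5 rows appear; 2 have NULL customer.

SQL:
SELECT a.product, b.name AS customer
FROM orders a
LEFT JOIN customers b ON a.customer_id = b.id

Result:
product | customer
--------+---------
Laptop  | Alice   
Printer | NULL    
Webcam  | Alice   
Pen     | Eli     
Mouse   | NULL    


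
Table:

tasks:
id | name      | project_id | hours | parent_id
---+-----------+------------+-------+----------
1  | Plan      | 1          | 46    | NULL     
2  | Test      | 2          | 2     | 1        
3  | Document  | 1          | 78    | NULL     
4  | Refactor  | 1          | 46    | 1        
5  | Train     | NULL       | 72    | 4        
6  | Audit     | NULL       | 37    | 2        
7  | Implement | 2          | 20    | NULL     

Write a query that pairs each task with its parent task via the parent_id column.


This is a self-join: tasks is joined to a second copy of itself, matching each row's parent_id to another row's id. Use LEFT JOIN so rows with parent_id=NULL are kept.
  - task 1 (Plan): parent_id=NULL -> NULL
  - task 2 (Test): parent_id=1 -> Plan
  - task 3 (Document): parent_id=NULL -> NULL
  - task 4 (Refactor): parent_id=1 -> Plan
  - task 5 (Train): parent_id=4 -> Refactor
  - task 6 (Audit): parent_id=2 -> Test
  - task 7 (Implement): parent_id=NULL -> NULL

SQL:
SELECT a.name AS item, b.name AS parent
FROM tasks a
LEFT JOIN tasks b ON a.parent_id = b.id

Result:
item      | parent  
----------+---------
Plan      | NULL    
Test      | Plan    
Document  | NULL    
Refactor  | Plan    
Train     | Refactor
Audit     | Test    
Implement | NULL    


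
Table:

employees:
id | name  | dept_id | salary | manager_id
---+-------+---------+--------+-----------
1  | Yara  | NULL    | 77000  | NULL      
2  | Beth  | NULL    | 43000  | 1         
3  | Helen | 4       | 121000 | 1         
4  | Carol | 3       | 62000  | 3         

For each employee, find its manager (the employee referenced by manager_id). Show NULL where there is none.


This is a self-join: employees is joined to a second copy of itself, matching each row's manager_id to another row's id. Use LEFT JOIN so rows with manager_id=NULL are kept.
  - employee 1 (Yara): manager_id=NULL -> NULL
  - employee 2 (Beth): manager_id=1 -> Yara
  - employee 3 (Helen): manager_id=1 -> Yara
  - employee 4 (Carol): manager_id=3 -> Helen

SQL:
SELECT a.name AS item, b.name AS manager
FROM employees a
LEFT JOIN employees b ON a.manager_id = b.id

Result:
item  | manager
------+--------
Yara  | NULL   
Beth  | Yara   
Helen | Yara   
Carol | Helen  


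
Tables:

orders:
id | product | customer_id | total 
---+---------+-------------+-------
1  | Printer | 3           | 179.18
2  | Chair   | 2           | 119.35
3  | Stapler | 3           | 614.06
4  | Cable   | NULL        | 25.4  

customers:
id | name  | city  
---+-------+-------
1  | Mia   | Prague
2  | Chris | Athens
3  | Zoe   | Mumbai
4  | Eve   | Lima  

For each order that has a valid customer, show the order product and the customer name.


INNER JOIN keeps only orders rows whose customer_id matches an id in customers. Walk through each order:
  - order 1 (Printer): customer_id=3 -> matches Zoe
  - order 2 (Chair): customer_id=2 -> matches Chris
  - order 3 (Stapler): customer_id=3 -> matches Zoe
  - order 4 (Cable): customer_id=NULL, no match -> dropped
So 1 of 4 rows is dropped.

SQL:
SELECT a.product, b.name AS customer
FROM orders a
INNER JOIN customers b ON a.customer_id = b.id

Result:
product | customer
--------+---------
Printer | Zoe     
Chair   | Chris   
Stapler | Zoe     


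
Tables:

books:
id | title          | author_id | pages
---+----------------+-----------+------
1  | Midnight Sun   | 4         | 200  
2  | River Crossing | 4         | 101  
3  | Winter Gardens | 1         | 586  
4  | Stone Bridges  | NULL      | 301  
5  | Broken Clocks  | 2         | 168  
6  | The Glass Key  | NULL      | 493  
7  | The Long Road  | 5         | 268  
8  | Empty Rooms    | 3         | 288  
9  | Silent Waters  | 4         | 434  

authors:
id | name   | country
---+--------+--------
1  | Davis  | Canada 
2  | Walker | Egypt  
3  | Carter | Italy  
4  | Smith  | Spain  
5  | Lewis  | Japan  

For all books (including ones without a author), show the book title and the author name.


LEFT JOIN keeps every row from books (the left table); where author_id has no match in authors, the author columns become NULL. Walk through each book:
  - book 1 (Midnight Sun): author_id=4 -> matches Smith
  - book 2 (River Crossing): author_id=4 -> matches Smith
  - book 3 (Winter Gardens): author_id=1 -> matches Davis
  - book 4 (Stone Bridges): author_id=NULL, no match -> kept with NULL
  - book 5 (Broken Clocks): author_id=2 -> matches Walker
  - book 6 (The Glass Key): author_id=NULL, no match -> kept with NULL
  - book 7 (The Long Road): author_id=5 -> matches Lewis
  - book 8 (Empty Rooms): author_id=3 -> matches Carter
  - book 9 (Silent Waters): author_id=4 -> matches Smith
All 9 rows appear; 2 have NULL author.

SQL:
SELECT a.title, b.name AS author
FROM books a
LEFT JOIN authors b ON a.author_id = b.id

Result:
title          | author
---------------+-------
Midnight Sun   | Smith 
River Crossing | Smith 
Winter Gardens | Davis 
Stone Bridges  | NULL  
Broken Clocks  | Walker
The Glass Key  | NULL  
The Long Road  | Lewis 
Empty Rooms    | Carter
Silent Waters  | Smith 


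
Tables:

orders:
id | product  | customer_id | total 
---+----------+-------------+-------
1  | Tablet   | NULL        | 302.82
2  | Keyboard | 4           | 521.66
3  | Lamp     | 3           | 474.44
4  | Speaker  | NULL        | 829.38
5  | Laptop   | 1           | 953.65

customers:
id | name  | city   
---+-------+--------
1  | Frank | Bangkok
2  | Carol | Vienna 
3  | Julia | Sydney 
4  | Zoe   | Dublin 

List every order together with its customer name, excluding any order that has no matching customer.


INNER JOIN keeps only orders rows whose customer_id matches an id in customers. Walk through each order:
  - order 1 (Tablet): customer_id=NULL, no match -> dropped
  - order 2 (Keyboard): customer_id=4 -> matches Zoe
  - order 3 (Lamp): customer_id=3 -> matches Julia
  - order 4 (Speaker): customer_id=NULL, no match -> dropped
  - order 5 (Laptop): customer_id=1 -> matches Frank
So 2 of 5 rows are dropped.

SQL:
SELECT a.product, b.name AS customer
FROM orders a
INNER JOIN customers b ON a.customer_id = b.id

Result:
product  | customer
---------+---------
Keyboard | Zoe     
Lamp     | Julia   
Laptop   | Frank   


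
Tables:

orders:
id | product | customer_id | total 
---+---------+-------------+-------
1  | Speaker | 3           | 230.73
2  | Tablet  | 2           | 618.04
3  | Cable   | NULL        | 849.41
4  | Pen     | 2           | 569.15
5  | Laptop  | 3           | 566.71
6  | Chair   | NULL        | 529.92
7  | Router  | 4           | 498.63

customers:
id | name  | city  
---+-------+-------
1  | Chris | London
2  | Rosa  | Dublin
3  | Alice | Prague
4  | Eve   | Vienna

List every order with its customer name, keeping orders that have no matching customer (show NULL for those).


LEFT JOIN keeps every row from orders (the left table); where customer_id has no match in customers, the customer columns become NULL. Walk through each order:
  - order 1 (Speaker): customer_id=3 -> matches Alice
  - order 2 (Tablet): customer_id=2 -> matches Rosa
  - order 3 (Cable): customer_id=NULL, no match -> kept with NULL
  - order 4 (Pen): customer_id=2 -> matches Rosa
  - order 5 (Laptop): customer_id=3 -> matches Alice
  - order 6 (Chair): customer_id=NULL, no match -> kept with NULL
  - order 7 (Router): customer_id=4 -> matches Eve
All 7 rows appear; 2 have NULL customer.

SQL:
SELECT a.product, b.name AS customer
FROM orders a
LEFT JOIN customers b ON a.customer_id = b.id

Result:
product | customer
--------+---------
Speaker | Alice   
Tablet  | Rosa    
Cable   | NULL    
Pen     | Rosa    
Laptop  | Alice   
Chair   | NULL    
Router  | Eve     


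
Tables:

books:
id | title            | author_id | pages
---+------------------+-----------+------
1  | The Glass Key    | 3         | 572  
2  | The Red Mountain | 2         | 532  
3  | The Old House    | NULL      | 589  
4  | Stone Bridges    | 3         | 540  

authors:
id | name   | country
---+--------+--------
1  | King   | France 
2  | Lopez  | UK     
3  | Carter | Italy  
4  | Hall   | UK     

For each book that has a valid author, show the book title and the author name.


INNER JOIN keeps only books rows whose author_id matches an id in authors. Walk through each book:
  - book 1 (The Glass Key): author_id=3 -> matches Carter
  - book 2 (The Red Mountain): author_id=2 -> matches Lopez
  - book 3 (The Old House): author_id=NULL, no match -> dropped
  - book 4 (Stone Bridges): author_id=3 -> matches Carter
So 1 of 4 rows is dropped.

SQL:
SELECT a.title, b.name AS author
FROM books a
INNER JOIN authors b ON a.author_id = b.id

Result:
title            | author
-----------------+-------
The Glass Key    | Carter
The Red Mountain | Lopez 
Stone Bridges    | Carter


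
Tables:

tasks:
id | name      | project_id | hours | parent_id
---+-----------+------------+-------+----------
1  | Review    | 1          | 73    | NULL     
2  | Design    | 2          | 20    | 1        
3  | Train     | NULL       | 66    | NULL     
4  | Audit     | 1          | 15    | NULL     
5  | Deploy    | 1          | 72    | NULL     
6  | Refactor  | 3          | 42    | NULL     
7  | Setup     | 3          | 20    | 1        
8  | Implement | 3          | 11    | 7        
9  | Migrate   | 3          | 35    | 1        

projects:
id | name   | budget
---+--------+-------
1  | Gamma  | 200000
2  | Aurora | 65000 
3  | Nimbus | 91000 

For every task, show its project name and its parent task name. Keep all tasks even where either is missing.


Two LEFT JOINs from the same base table tasks: one to projects via project_id, one to tasks itself via parent_id. Both are LEFT so every task is preserved.
Match against projects:
  - task 1 (Review): project_id=1 -> matches Gamma
  - task 2 (Design): project_id=2 -> matches Aurora
  - task 3 (Train): project_id=NULL, no match -> kept with NULL
  - task 4 (Audit): project_id=1 -> matches Gamma
  - task 5 (Deploy): project_id=1 -> matches Gamma
  - task 6 (Refactor): project_id=3 -> matches Nimbus
  - task 7 (Setup): project_id=3 -> matches Nimbus
  - task 8 (Implement): project_id=3 -> matches Nimbus
  - task 9 (Migrate): project_id=3 -> matches Nimbus
Match against tasks (self):
  - task 1 (Review): parent_id=NULL -> NULL
  - task 2 (Design): parent_id=1 -> Review
  - task 3 (Train): parent_id=NULL -> NULL
  - task 4 (Audit): parent_id=NULL -> NULL
  - task 5 (Deploy): parent_id=NULL -> NULL
  - task 6 (Refactor): parent_id=NULL -> NULL
  - task 7 (Setup): parent_id=1 -> Review
  - task 8 (Implement): parent_id=7 -> Setup
  - task 9 (Migrate): parent_id=1 -> Review

SQL:
SELECT a.name, b.name AS project, c.name AS parent
FROM tasks a
LEFT JOIN projects b ON a.project_id = b.id
LEFT JOIN tasks c ON a.parent_id = c.id

Result:
name      | project | parent
----------+---------+-------
Review    | Gamma   | NULL  
Design    | Aurora  | Review
Train     | NULL    | NULL  
Audit     | Gamma   | NULL  
Deploy    | Gamma   | NULL  
Refactor  | Nimbus  | NULL  
Setup     | Nimbus  | Review
Implement | Nimbus  | Setup 
Migrate   | Nimbus  | Review


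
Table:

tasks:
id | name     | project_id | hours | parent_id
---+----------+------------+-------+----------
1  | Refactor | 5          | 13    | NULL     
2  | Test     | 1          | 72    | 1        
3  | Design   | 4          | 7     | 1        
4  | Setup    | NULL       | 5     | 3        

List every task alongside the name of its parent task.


This is a self-join: tasks is joined to a second copy of itself, matching each row's parent_id to another row's id. Use LEFT JOIN so rows with parent_id=NULL are kept.
  - task 1 (Refactor): parent_id=NULL -> NULL
  - task 2 (Test): parent_id=1 -> Refactor
  - task 3 (Design): parent_id=1 -> Refactor
  - task 4 (Setup): parent_id=3 -> Design

SQL:
SELECT a.name AS item, b.name AS parent
FROM tasks a
LEFT JOIN tasks b ON a.parent_id = b.id

Result:
item     | parent  
---------+---------
Refactor | NULL    
Test     | Refactor
Design   | Refactor
Setup    | Design  


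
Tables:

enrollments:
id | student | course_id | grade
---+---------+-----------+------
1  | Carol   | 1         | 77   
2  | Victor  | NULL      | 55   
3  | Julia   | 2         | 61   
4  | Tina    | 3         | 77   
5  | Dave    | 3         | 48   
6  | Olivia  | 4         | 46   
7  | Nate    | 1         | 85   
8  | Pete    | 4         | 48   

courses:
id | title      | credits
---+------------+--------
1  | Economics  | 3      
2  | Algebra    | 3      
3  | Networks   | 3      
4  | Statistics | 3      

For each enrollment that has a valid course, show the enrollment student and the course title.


INNER JOIN keeps only enrollments rows whose course_id matches an id in courses. Walk through each enrollment:
  - enrollment 1 (Carol): course_id=1 -> matches Economics
  - enrollment 2 (Victor): course_id=NULL, no match -> dropped
  - enrollment 3 (Julia): course_id=2 -> matches Algebra
  - enrollment 4 (Tina): course_id=3 -> matches Networks
  - enrollment 5 (Dave): course_id=3 -> matches Networks
  - enrollment 6 (Olivia): course_id=4 -> matches Statistics
  - enrollment 7 (Nate): course_id=1 -> matches Economics
  - enrollment 8 (Pete): course_id=4 -> matches Statistics
So 1 of 8 rows is dropped.

SQL:
SELECT a.student, b.title AS course
FROM enrollments a
INNER JOIN courses b ON a.course_id = b.id

Result:
student | course    
--------+-----------
Carol   | Economics 
Julia   | Algebra   
Tina    | Networks  
Dave    | Networks  
Olivia  | Statistics
Nate    | Economics 
Pete    | Statistics


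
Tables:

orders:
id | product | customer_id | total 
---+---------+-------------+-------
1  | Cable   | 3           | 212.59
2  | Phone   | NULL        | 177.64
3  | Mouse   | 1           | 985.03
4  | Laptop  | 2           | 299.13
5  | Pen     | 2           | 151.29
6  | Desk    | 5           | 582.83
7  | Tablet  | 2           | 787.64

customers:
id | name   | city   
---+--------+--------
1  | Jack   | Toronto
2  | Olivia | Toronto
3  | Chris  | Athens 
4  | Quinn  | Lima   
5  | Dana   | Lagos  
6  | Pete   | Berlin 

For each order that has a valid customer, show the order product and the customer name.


INNER JOIN keeps only orders rows whose customer_id matches an id in customers. Walk through each order:
  - order 1 (Cable): customer_id=3 -> matches Chris
  - order 2 (Phone): customer_id=NULL, no match -> dropped
  - order 3 (Mouse): customer_id=1 -> matches Jack
  - order 4 (Laptop): customer_id=2 -> matches Olivia
  - order 5 (Pen): customer_id=2 -> matches Olivia
  - order 6 (Desk): customer_id=5 -> matches Dana
  - order 7 (Tablet): customer_id=2 -> matches Olivia
So 1 of 7 rows is dropped.

SQL:
SELECT a.product, b.name AS customer
FROM orders a
INNER JOIN customers b ON a.customer_id = b.id

Result:
product | customer
--------+---------
Cable   | Chris   
Mouse   | Jack    
Laptop  | Olivia  
Pen     | Olivia  
Desk    | Dana    
Tablet  | Olivia  


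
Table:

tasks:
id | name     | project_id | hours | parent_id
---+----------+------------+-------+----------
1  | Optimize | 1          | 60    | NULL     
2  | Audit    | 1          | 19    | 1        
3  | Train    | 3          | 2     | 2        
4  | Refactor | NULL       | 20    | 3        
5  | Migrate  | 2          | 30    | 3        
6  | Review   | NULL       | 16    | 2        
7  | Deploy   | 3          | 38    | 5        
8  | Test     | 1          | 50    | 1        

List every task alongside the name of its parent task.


This is a self-join: tasks is joined to a second copy of itself, matching each row's parent_id to another row's id. Use LEFT JOIN so rows with parent_id=NULL are kept.
  - task 1 (Optimize): parent_id=NULL -> NULL
  - task 2 (Audit): parent_id=1 -> Optimize
  - task 3 (Train): parent_id=2 -> Audit
  - task 4 (Refactor): parent_id=3 -> Train
  - task 5 (Migrate): parent_id=3 -> Train
  - task 6 (Review): parent_id=2 -> Audit
  - task 7 (Deploy): parent_id=5 -> Migrate
  - task 8 (Test): parent_id=1 -> Optimize

SQL:
SELECT a.name AS item, b.name AS parent
FROM tasks a
LEFT JOIN tasks b ON a.parent_id = b.id

Result:
item     | parent  
---------+---------
Optimize | NULL    
Audit    | Optimize
Train    | Audit   
Refactor | Train   
Migrate  | Train   
Review   | Audit   
Deploy   | Migrate 
Test     | Optimize


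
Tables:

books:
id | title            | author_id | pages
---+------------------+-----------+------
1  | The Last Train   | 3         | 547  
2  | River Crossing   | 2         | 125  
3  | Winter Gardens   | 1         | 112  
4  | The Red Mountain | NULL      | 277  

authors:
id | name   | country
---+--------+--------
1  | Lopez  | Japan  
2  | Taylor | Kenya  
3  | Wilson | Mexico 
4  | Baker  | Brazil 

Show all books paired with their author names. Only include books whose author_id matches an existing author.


INNER JOIN keeps only books rows whose author_id matches an id in authors. Walk through each book:
  - book 1 (The Last Train): author_id=3 -> matches Wilson
  - book 2 (River Crossing): author_id=2 -> matches Taylor
  - book 3 (Winter Gardens): author_id=1 -> matches Lopez
  - book 4 (The Red Mountain): author_id=NULL, no match -> dropped
So 1 of 4 rows is dropped.

SQL:
SELECT a.title, b.name AS author
FROM books a
INNER JOIN authors b ON a.author_id = b.id

Result:
title          | author
---------------+-------
The Last Train | Wilson
River Crossing | Taylor
Winter Gardens | Lopez 


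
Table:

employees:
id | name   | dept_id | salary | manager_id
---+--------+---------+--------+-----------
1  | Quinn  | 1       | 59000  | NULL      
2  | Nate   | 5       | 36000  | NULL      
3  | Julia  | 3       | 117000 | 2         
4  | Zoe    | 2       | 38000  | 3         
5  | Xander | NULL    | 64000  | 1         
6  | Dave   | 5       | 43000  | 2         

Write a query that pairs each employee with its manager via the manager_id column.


This is a self-join: employees is joined to a second copy of itself, matching each row's manager_id to another row's id. Use LEFT JOIN so rows with manager_id=NULL are kept.
  - employee 1 (Quinn): manager_id=NULL -> NULL
  - employee 2 (Nate): manager_id=NULL -> NULL
  - employee 3 (Julia): manager_id=2 -> Nate
  - employee 4 (Zoe): manager_id=3 -> Julia
  - employee 5 (Xander): manager_id=1 -> Quinn
  - employee 6 (Dave): manager_id=2 -> Nate

SQL:
SELECT a.name AS item, b.name AS manager
FROM employees a
LEFT JOIN employees b ON a.manager_id = b.id

Result:
item   | manager
-------+--------
Quinn  | NULL   
Nate   | NULL   
Julia  | Nate   
Zoe    | Julia  
Xander | Quinn  
Dave   | Nate   


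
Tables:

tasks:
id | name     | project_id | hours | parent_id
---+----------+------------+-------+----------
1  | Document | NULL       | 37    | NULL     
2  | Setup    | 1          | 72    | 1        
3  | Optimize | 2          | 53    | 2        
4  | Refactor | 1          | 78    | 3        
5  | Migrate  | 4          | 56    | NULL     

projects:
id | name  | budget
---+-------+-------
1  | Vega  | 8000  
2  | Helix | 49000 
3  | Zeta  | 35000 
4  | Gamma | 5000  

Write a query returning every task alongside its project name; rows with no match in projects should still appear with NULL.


LEFT JOIN keeps every row from tasks (the left table); where project_id has no match in projects, the project columns become NULL. Walk through each task:
  - task 1 (Document): project_id=NULL, no match -> kept with NULL
  - task 2 (Setup): project_id=1 -> matches Vega
  - task 3 (Optimize): project_id=2 -> matches Helix
  - task 4 (Refactor): project_id=1 -> matches Vega
  - task 5 (Migrate): project_id=4 -> matches Gamma
All 5 rows appear; 1 has NULL project.

SQL:
SELECT a.name, b.name AS project
FROM tasks a
LEFT JOIN projects b ON a.project_id = b.id

Result:
name     | project
---------+--------
Document | NULL   
Setup    | Vega   
Optimize | Helix  
Refactor | Vega   
Migrate  | Gamma  


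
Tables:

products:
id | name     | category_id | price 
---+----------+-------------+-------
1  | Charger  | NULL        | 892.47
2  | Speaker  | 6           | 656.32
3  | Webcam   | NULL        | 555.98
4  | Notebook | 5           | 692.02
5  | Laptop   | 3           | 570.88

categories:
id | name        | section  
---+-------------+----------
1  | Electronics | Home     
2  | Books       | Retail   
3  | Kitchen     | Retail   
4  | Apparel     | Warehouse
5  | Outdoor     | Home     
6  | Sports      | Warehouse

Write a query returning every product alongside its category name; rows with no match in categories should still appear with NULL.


LEFT JOIN keeps every row from products (the left table); where category_id has no match in categories, the category columns become NULL. Walk through each product:
  - product 1 (Charger): category_id=NULL, no match -> kept with NULL
  - product 2 (Speaker): category_id=6 -> matches Sports
  - product 3 (Webcam): category_id=NULL, no match -> kept with NULL
  - product 4 (Notebook): category_id=5 -> matches Outdoor
  - product 5 (Laptop): category_id=3 -> matches Kitchen
All 5 rows appear; 2 have NULL category.

SQL:
SELECT a.name, b.name AS category
FROM products a
LEFT JOIN categories b ON a.category_id = b.id

Result:
name     | category
---------+---------
Charger  | NULL    
Speaker  | Sports  
Webcam   | NULL    
Notebook | Outdoor 
Laptop   | Kitchen 


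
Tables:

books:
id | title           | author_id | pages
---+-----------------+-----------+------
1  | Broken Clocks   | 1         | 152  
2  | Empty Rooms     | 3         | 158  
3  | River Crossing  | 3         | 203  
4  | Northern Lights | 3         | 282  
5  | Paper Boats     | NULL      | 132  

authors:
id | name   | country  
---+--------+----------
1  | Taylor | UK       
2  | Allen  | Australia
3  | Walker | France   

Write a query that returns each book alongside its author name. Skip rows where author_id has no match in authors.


INNER JOIN keeps only books rows whose author_id matches an id in authors. Walk through each book:
  - book 1 (Broken Clocks): author_id=1 -> matches Taylor
  - book 2 (Empty Rooms): author_id=3 -> matches Walker
  - book 3 (River Crossing): author_id=3 -> matches Walker
  - book 4 (Northern Lights): author_id=3 -> matches Walker
  - book 5 (Paper Boats): author_id=NULL, no match -> dropped
So 1 of 5 rows is dropped.

SQL:
SELECT a.title, b.name AS author
FROM books a
INNER JOIN authors b ON a.author_id = b.id

Result:
title           | author
----------------+-------
Broken Clocks   | Taylor
Empty Rooms     | Walker
River Crossing  | Walker
Northern Lights | Walker


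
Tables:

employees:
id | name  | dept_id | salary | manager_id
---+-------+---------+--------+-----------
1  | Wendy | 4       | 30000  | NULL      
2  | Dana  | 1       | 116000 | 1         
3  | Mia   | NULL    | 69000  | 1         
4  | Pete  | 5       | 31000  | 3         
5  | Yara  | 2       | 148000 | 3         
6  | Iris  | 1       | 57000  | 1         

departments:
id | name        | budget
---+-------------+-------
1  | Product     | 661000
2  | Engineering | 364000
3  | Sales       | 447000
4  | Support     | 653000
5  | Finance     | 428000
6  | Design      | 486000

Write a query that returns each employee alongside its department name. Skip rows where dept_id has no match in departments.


INNER JOIN keeps only employees rows whose dept_id matches an id in departments. Walk through each employee:
  - employee 1 (Wendy): dept_id=4 -> matches Support
  - employee 2 (Dana): dept_id=1 -> matches Product
  - employee 3 (Mia): dept_id=NULL, no match -> dropped
  - employee 4 (Pete): dept_id=5 -> matches Finance
  - employee 5 (Yara): dept_id=2 -> matches Engineering
  - employee 6 (Iris): dept_id=1 -> matches Product
So 1 of 6 rows is dropped.

SQL:
SELECT a.name, b.name AS department
FROM employees a
INNER JOIN departments b ON a.dept_id = b.id

Result:
name  | department 
------+------------
Wendy | Support    
Dana  | Product    
Pete  | Finance    
Yara  | Engineering
Iris  | Product    


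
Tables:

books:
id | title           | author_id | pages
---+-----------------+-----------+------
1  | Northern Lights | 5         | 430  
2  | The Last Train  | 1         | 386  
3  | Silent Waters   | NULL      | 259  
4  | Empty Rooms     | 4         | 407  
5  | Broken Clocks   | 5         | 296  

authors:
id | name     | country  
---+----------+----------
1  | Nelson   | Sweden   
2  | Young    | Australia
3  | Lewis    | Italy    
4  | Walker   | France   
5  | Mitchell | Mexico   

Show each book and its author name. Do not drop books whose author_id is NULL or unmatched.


LEFT JOIN keeps every row from books (the left table); where author_id has no match in authors, the author columns become NULL. Walk through each book:
  - book 1 (Northern Lights): author_id=5 -> matches Mitchell
  - book 2 (The Last Train): author_id=1 -> matches Nelson
  - book 3 (Silent Waters): author_id=NULL, no match -> kept with NULL
  - book 4 (Empty Rooms): author_id=4 -> matches Walker
  - book 5 (Broken Clocks): author_id=5 -> matches Mitchell
All 5 rows appear; 1 has NULL author.

SQL:
SELECT a.title, b.name AS author
FROM books a
LEFT JOIN authors b ON a.author_id = b.id

Result:
title           | author  
----------------+---------
Northern Lights | Mitchell
The Last Train  | Nelson  
Silent Waters   | NULL    
Empty Rooms     | Walker  
Broken Clocks   | Mitchell


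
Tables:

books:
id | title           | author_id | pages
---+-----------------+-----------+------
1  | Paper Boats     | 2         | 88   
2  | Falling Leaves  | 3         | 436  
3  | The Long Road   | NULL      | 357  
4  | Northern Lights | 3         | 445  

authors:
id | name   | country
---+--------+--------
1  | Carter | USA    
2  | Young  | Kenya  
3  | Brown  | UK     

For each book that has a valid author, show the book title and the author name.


INNER JOIN keeps only books rows whose author_id matches an id in authors. Walk through each book:
  - book 1 (Paper Boats): author_id=2 -> matches Young
  - book 2 (Falling Leaves): author_id=3 -> matches Brown
  - book 3 (The Long Road): author_id=NULL, no match -> dropped
  - book 4 (Northern Lights): author_id=3 -> matches Brown
So 1 of 4 rows is dropped.

SQL:
SELECT a.title, b.name AS author
FROM books a
INNER JOIN authors b ON a.author_id = b.id

Result:
title           | author
----------------+-------
Paper Boats     | Young 
Falling Leaves  | Brown 
Northern Lights | Brown 


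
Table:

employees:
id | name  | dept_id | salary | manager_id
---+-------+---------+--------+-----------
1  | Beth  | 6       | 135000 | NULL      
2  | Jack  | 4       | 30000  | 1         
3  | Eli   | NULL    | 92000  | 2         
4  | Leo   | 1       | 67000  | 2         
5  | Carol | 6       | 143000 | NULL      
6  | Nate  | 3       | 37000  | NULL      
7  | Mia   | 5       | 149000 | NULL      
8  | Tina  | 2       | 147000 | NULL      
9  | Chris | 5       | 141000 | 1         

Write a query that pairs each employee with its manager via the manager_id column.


This is a self-join: employees is joined to a second copy of itself, matching each row's manager_id to another row's id. Use LEFT JOIN so rows with manager_id=NULL are kept.
  - employee 1 (Beth): manager_id=NULL -> NULL
  - employee 2 (Jack): manager_id=1 -> Beth
  - employee 3 (Eli): manager_id=2 -> Jack
  - employee 4 (Leo): manager_id=2 -> Jack
  - employee 5 (Carol): manager_id=NULL -> NULL
  - employee 6 (Nate): manager_id=NULL -> NULL
  - employee 7 (Mia): manager_id=NULL -> NULL
  - employee 8 (Tina): manager_id=NULL -> NULL
  - employee 9 (Chris): manager_id=1 -> Beth

SQL:
SELECT a.name AS item, b.name AS manager
FROM employees a
LEFT JOIN employees b ON a.manager_id = b.id

Result:
item  | manager
------+--------
Beth  | NULL   
Jack  | Beth   
Eli   | Jack   
Leo   | Jack   
Carol | NULL   
Nate  | NULL   
Mia   | NULL   
Tina  | NULL   
Chris | Beth   


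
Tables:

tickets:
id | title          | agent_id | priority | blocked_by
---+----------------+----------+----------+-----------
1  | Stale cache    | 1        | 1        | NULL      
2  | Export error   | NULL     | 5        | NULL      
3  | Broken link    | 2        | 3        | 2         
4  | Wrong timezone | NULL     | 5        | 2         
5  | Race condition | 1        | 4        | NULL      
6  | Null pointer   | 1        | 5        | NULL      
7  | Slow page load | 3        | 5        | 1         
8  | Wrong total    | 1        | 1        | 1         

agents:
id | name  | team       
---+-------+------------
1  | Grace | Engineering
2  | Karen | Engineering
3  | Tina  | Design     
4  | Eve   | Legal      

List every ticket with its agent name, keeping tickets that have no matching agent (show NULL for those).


LEFT JOIN keeps every row from tickets (the left table); where agent_id has no match in agents, the agent columns become NULL. Walk through each ticket:
  - ticket 1 (Stale cache): agent_id=1 -> matches Grace
  - ticket 2 (Export error): agent_id=NULL, no match -> kept with NULL
  - ticket 3 (Broken link): agent_id=2 -> matches Karen
  - ticket 4 (Wrong timezone): agent_id=NULL, no match -> kept with NULL
  - ticket 5 (Race condition): agent_id=1 -> matches Grace
  - ticket 6 (Null pointer): agent_id=1 -> matches Grace
  - ticket 7 (Slow page load): agent_id=3 -> matches Tina
  - ticket 8 (Wrong total): agent_id=1 -> matches Grace
All 8 rows appear; 2 have NULL agent.

SQL:
SELECT a.title, b.name AS agent
FROM tickets a
LEFT JOIN agents b ON a.agent_id = b.id

Result:
title          | agent
---------------+------
Stale cache    | Grace
Export error   | NULL 
Broken link    | Karen
Wrong timezone | NULL 
Race condition | Grace
Null pointer   | Grace
Slow page load | Tina 
Wrong total    | Grace


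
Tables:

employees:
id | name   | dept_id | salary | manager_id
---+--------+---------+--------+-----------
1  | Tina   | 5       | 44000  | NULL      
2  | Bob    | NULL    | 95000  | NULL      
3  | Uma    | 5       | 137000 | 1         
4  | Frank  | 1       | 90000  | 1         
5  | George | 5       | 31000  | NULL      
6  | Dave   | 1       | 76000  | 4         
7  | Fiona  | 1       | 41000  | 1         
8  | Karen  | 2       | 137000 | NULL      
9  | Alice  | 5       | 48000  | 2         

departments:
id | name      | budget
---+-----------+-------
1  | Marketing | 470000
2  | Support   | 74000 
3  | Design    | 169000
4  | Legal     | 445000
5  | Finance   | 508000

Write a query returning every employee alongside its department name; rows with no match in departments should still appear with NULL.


LEFT JOIN keeps every row from employees (the left table); where dept_id has no match in departments, the department columns become NULL. Walk through each employee:
  - employee 1 (Tina): dept_id=5 -> matches Finance
  - employee 2 (Bob): dept_id=NULL, no match -> kept with NULL
  - employee 3 (Uma): dept_id=5 -> matches Finance
  - employee 4 (Frank): dept_id=1 -> matches Marketing
  - employee 5 (George): dept_id=5 -> matches Finance
  - employee 6 (Dave): dept_id=1 -> matches Marketing
  - employee 7 (Fiona): dept_id=1 -> matches Marketing
  - employee 8 (Karen): dept_id=2 -> matches Support
  - employee 9 (Alice): dept_id=5 -> matches Finance
All 9 rows appear; 1 has NULL department.

SQL:
SELECT a.name, b.name AS department
FROM employees a
LEFT JOIN departments b ON a.dept_id = b.id

Result:
name   | department
-------+-----------
Tina   | Finance   
Bob    | NULL      
Uma    | Finance   
Frank  | Marketing 
George | Finance   
Dave   | Marketing 
Fiona  | Marketing 
Karen  | Support   
Alice  | Finance   


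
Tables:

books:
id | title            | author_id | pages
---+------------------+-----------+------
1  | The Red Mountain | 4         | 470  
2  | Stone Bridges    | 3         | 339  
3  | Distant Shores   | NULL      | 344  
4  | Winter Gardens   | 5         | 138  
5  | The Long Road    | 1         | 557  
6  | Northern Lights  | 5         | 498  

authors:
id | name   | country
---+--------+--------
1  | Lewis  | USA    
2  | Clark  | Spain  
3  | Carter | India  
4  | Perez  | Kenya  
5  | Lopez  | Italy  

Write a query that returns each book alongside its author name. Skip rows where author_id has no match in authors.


INNER JOIN keeps only books rows whose author_id matches an id in authors. Walk through each book:
  - book 1 (The Red Mountain): author_id=4 -> matches Perez
  - book 2 (Stone Bridges): author_id=3 -> matches Carter
  - book 3 (Distant Shores): author_id=NULL, no match -> dropped
  - book 4 (Winter Gardens): author_id=5 -> matches Lopez
  - book 5 (The Long Road): author_id=1 -> matches Lewis
  - book 6 (Northern Lights): author_id=5 -> matches Lopez
So 1 of 6 rows is dropped.

SQL:
SELECT a.title, b.name AS author
FROM books a
INNER JOIN authors b ON a.author_id = b.id

Result:
title            | author
-----------------+-------
The Red Mountain | Perez 
Stone Bridges    | Carter
Winter Gardens   | Lopez 
The Long Road    | Lewis 
Northern Lights  | Lopez 
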